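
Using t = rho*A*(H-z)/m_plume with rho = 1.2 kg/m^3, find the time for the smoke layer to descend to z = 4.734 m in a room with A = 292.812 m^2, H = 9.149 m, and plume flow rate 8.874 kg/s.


H - z = 4.415 m
t = 1.2 * 292.812 * 4.415 / 8.874 = 174.82 s

174.82 s


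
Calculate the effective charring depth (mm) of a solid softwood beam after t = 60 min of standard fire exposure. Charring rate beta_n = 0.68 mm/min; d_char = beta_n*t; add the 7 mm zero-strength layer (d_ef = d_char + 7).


d_char = 0.68 * 60 = 40.8 mm
d_ef = 40.8 + 1.0*7 = 47.8 mm

47.8 mm


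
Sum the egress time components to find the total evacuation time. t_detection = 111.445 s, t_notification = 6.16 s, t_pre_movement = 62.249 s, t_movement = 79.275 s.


Total = 111.445 + 6.16 + 62.249 + 79.275 = 259.129 s

259.129 s


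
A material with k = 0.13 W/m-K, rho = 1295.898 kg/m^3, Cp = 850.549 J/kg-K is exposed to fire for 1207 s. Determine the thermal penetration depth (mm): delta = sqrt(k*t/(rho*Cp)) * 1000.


alpha = 0.13 / (1295.898 * 850.549) = 1.1794e-07 m^2/s
alpha * t = 0.00014236
delta = sqrt(0.00014236) * 1000 = 11.931 mm

11.931 mm


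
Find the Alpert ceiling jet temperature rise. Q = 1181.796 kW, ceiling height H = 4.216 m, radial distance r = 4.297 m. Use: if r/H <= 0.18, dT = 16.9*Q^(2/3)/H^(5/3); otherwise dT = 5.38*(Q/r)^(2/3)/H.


r/H = 4.297 / 4.216 = 1.0192
r/H > 0.18, so dT = 5.38*(Q/r)^(2/3)/H
Q/r = 275.03
(Q/r)^(2/3) = 42.291
dT = 5.38 * 42.291 / 4.216 = 53.968 K

53.968 K


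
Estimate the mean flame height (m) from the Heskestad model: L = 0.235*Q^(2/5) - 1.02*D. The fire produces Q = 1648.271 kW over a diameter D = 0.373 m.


Q^(2/5) = 19.356
0.235 * Q^(2/5) = 4.5486
1.02 * D = 0.38046
L = 4.1682 m

4.1682 m


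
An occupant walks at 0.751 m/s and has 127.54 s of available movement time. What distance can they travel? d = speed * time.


d = 0.751 * 127.54 = 95.783 m

95.783 m


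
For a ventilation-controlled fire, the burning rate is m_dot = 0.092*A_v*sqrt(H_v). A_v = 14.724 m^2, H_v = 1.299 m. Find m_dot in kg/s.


sqrt(H_v) = 1.1397
m_dot = 0.092 * 14.724 * 1.1397 = 1.5439 kg/s

1.5439 kg/s


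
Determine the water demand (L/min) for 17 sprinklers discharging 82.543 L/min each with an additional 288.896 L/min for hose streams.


Sprinkler demand = 17 * 82.543 = 1403.231 L/min
Total = 1403.231 + 288.896 = 1692.127 L/min

1692.127 L/min


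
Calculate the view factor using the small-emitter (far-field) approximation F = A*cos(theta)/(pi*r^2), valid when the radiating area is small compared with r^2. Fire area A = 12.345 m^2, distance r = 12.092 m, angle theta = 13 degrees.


cos(13 deg) = 0.97437
pi*r^2 = 459.35
F = 12.345 * 0.97437 / 459.35 = 0.026186

0.026186


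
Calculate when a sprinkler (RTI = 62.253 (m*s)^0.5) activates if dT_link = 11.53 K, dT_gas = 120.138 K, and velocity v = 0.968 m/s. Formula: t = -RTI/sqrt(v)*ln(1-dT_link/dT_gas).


dT_link/dT_gas = 0.095973
ln(1 - 0.095973) = -0.10090
t = -62.253 / sqrt(0.968) * -0.10090 = 6.3841 s

6.3841 s


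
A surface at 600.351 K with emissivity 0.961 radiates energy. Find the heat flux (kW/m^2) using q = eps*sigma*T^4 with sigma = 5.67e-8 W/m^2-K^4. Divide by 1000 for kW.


T^4 = 1.2990e+11
q = 0.961 * 5.67e-8 * 1.2990e+11 / 1000 = 7.0783 kW/m^2

7.0783 kW/m^2


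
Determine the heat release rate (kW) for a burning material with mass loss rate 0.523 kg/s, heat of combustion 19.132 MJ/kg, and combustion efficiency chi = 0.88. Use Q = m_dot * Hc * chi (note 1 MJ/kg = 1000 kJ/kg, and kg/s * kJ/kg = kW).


Hc = 19.132 MJ/kg = 19.132 * 1000 kJ/kg = 19132 kJ/kg
Q = 0.523 kg/s * 19132 kJ/kg * 0.88 = 8805.3 kW

8805.3 kW


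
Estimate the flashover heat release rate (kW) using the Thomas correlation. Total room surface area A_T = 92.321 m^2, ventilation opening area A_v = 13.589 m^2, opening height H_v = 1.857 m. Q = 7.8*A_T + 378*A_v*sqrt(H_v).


7.8*A_T = 720.10
sqrt(H_v) = 1.3627
378*A_v*sqrt(H_v) = 6999.8
Q = 720.10 + 6999.8 = 7719.9 kW

7719.9 kW


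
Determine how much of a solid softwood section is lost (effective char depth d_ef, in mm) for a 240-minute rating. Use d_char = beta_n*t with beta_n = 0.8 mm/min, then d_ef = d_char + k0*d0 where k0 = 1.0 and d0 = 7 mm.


d_char = 0.8 * 240 = 192 mm
d_ef = 192 + 1.0*7 = 199 mm

199 mm


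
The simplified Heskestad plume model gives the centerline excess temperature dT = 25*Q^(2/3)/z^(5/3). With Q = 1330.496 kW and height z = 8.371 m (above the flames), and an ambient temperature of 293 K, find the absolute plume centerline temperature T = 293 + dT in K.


Q^(2/3) = 120.97
z^(5/3) = 34.511
dT = 25 * 120.97 / 34.511 = 87.630 K
T = 293 + 87.630 = 380.63 K

380.63 K


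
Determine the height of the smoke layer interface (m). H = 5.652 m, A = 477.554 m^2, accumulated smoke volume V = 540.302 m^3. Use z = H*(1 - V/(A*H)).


V/(A*H) = 0.20018
1 - 0.20018 = 0.79982
z = 5.652 * 0.79982 = 4.5206 m

4.5206 m


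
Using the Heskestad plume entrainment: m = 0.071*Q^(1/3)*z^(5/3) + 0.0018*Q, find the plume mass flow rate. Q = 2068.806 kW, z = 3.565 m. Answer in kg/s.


Q^(1/3) = 12.742
z^(5/3) = 8.3195
First term = 0.071 * 12.742 * 8.3195 = 7.5266
Second term = 0.0018 * 2068.806 = 3.7239
m = 11.250 kg/s

11.250 kg/s


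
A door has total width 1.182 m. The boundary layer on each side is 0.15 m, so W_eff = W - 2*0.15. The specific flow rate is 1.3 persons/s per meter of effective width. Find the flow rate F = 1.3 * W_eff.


W_eff = 1.182 - 0.30 = 0.882 m
F = 1.3 * 0.882 = 1.1466 persons/s

1.1466 persons/s


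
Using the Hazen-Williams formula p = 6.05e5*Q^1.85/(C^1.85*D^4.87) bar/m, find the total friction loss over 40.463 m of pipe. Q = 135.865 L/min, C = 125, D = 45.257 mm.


Q^1.85 = 8835.9
C^1.85 = 7573.3
D^4.87 = 1.1566e+08
p/m = 0.0061028 bar/m
p_total = 0.0061028 * 40.463 = 0.24694 bar

0.24694 bar


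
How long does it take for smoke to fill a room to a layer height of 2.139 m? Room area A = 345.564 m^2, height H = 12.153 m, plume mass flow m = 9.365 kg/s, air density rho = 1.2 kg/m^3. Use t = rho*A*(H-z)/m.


H - z = 10.014 m
t = 1.2 * 345.564 * 10.014 / 9.365 = 443.41 s

443.41 s


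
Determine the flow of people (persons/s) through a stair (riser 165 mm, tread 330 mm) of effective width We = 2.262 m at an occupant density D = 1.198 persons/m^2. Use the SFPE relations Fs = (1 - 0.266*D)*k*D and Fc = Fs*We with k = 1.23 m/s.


1 - 0.266*D = 1 - 0.266*1.198 = 0.68133
Fs = 0.68133 * 1.23 * 1.198 = 1.0040 persons/(s*m)
Fc = 1.0040 * 2.262 = 2.2710 persons/s

2.2710 persons/s


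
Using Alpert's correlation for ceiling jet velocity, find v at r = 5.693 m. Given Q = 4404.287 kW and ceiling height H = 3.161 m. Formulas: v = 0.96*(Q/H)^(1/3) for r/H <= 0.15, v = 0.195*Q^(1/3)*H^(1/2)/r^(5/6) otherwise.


r/H = 5.693 / 3.161 = 1.8010
r/H > 0.15, so v = 0.195*Q^(1/3)*H^(1/2)/r^(5/6)
Q^(1/3) = 16.392
H^(1/2) = 1.7779
r^(5/6) = 4.2604
v = 0.195 * 16.392 * 1.7779 / 4.2604 = 1.3339 m/s

1.3339 m/s


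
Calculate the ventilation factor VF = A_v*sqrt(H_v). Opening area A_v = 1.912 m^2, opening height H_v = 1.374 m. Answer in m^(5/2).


sqrt(H_v) = 1.1722
VF = 1.912 * 1.1722 = 2.2412 m^(5/2)

2.2412 m^(5/2)


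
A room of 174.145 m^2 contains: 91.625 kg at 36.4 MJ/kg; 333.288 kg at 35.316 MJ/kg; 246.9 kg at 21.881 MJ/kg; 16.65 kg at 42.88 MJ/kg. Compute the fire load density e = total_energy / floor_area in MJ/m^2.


Total energy = 91.625*36.4 + 333.288*35.316 + 246.9*21.881 + 16.65*42.88
= 3335.15 + 11770.40 + 5402.419 + 713.952
= 21221.92 MJ
e = 21221.92 / 174.145 = 121.86 MJ/m^2

121.86 MJ/m^2


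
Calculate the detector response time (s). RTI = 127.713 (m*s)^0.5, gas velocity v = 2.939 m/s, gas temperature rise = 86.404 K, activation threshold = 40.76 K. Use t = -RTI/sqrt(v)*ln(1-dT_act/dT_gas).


dT_act/dT_gas = 0.47174
ln(1 - 0.47174) = -0.63816
t = -127.713 / sqrt(2.939) * -0.63816 = 47.541 s

47.541 s


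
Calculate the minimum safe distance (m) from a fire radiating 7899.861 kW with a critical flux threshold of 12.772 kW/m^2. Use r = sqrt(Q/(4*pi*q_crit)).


4*pi*q_crit = 160.50
Q/(4*pi*q_crit) = 49.221
r = sqrt(49.221) = 7.0158 m

7.0158 m


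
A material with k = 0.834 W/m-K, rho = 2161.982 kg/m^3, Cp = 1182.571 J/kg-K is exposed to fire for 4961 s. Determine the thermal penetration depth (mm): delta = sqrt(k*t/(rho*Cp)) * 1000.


alpha = 0.834 / (2161.982 * 1182.571) = 3.2620e-07 m^2/s
alpha * t = 0.0016183
delta = sqrt(0.0016183) * 1000 = 40.228 mm

40.228 mm


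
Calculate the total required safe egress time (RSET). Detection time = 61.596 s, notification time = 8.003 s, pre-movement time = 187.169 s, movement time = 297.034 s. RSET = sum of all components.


Total = 61.596 + 8.003 + 187.169 + 297.034 = 553.802 s

553.802 s


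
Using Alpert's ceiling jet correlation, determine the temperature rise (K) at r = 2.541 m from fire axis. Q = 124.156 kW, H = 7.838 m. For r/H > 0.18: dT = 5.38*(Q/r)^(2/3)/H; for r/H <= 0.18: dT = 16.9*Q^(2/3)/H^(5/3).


r/H = 2.541 / 7.838 = 0.32419
r/H > 0.18, so dT = 5.38*(Q/r)^(2/3)/H
Q/r = 48.861
(Q/r)^(2/3) = 13.365
dT = 5.38 * 13.365 / 7.838 = 9.1739 K

9.1739 K


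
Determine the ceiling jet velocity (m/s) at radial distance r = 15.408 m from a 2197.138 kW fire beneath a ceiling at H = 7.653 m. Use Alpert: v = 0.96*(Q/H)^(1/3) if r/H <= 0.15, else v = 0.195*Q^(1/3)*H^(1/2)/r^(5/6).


r/H = 15.408 / 7.653 = 2.0133
r/H > 0.15, so v = 0.195*Q^(1/3)*H^(1/2)/r^(5/6)
Q^(1/3) = 13.000
H^(1/2) = 2.7664
r^(5/6) = 9.7676
v = 0.195 * 13.000 * 2.7664 / 9.7676 = 0.71798 m/s

0.71798 m/s


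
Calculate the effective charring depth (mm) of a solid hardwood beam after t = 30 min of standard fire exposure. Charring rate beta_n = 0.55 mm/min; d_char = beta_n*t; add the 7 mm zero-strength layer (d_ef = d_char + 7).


d_char = 0.55 * 30 = 16.5 mm
d_ef = 16.5 + 1.0*7 = 23.5 mm

23.5 mm


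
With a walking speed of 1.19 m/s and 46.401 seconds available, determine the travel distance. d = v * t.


d = 1.19 * 46.401 = 55.217 m

55.217 m


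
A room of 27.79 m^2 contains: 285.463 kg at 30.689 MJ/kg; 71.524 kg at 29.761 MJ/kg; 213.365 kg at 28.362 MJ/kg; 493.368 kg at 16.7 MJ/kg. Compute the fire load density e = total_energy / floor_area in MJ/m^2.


Total energy = 285.463*30.689 + 71.524*29.761 + 213.365*28.362 + 493.368*16.7
= 8760.574 + 2128.626 + 6051.458 + 8239.246
= 25179.90 MJ
e = 25179.90 / 27.79 = 906.08 MJ/m^2

906.08 MJ/m^2


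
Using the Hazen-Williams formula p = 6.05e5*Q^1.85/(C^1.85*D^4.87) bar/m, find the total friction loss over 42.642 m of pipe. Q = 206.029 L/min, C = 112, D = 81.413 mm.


Q^1.85 = 19088
C^1.85 = 6180.9
D^4.87 = 2.0187e+09
p/m = 0.00092553 bar/m
p_total = 0.00092553 * 42.642 = 0.039466 bar

0.039466 bar


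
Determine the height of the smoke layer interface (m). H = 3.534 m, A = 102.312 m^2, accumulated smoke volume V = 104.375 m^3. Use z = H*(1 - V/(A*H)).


V/(A*H) = 0.28867
1 - 0.28867 = 0.71133
z = 3.534 * 0.71133 = 2.5138 m

2.5138 m


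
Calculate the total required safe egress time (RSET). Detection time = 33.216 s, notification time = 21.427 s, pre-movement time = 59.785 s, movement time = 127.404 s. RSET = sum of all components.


Total = 33.216 + 21.427 + 59.785 + 127.404 = 241.832 s

241.832 s


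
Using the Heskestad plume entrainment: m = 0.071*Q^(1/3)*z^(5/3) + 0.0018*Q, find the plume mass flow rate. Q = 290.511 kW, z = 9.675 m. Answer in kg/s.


Q^(1/3) = 6.6230
z^(5/3) = 43.929
First term = 0.071 * 6.6230 * 43.929 = 20.657
Second term = 0.0018 * 290.511 = 0.52292
m = 21.180 kg/s

21.180 kg/s


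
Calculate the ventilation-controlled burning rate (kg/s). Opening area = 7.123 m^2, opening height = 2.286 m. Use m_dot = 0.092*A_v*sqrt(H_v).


sqrt(H_v) = 1.5120
m_dot = 0.092 * 7.123 * 1.5120 = 0.99081 kg/s

0.99081 kg/s


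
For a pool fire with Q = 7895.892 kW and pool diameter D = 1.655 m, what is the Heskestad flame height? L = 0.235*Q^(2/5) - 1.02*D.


Q^(2/5) = 36.221
0.235 * Q^(2/5) = 8.5119
1.02 * D = 1.6881
L = 6.8238 m

6.8238 m


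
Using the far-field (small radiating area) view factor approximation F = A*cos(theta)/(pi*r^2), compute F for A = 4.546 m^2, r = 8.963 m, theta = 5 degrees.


cos(5 deg) = 0.99619
pi*r^2 = 252.38
F = 4.546 * 0.99619 / 252.38 = 0.017944

0.017944


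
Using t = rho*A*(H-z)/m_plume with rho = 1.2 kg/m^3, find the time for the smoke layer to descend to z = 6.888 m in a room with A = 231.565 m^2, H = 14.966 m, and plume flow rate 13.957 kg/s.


H - z = 8.078 m
t = 1.2 * 231.565 * 8.078 / 13.957 = 160.83 s

160.83 s


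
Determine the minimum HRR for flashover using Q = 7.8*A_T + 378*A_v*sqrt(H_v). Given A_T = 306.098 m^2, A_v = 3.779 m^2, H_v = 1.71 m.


7.8*A_T = 2387.6
sqrt(H_v) = 1.3077
378*A_v*sqrt(H_v) = 1868.0
Q = 2387.6 + 1868.0 = 4255.5 kW

4255.5 kW


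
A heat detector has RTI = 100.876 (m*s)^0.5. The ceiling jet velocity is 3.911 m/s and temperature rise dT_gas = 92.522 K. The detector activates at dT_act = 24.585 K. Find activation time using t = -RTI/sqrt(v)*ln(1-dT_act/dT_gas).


dT_act/dT_gas = 0.26572
ln(1 - 0.26572) = -0.30887
t = -100.876 / sqrt(3.911) * -0.30887 = 15.755 s

15.755 s


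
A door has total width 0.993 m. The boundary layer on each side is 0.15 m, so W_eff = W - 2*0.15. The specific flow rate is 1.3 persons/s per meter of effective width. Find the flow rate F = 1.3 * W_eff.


W_eff = 0.993 - 0.30 = 0.693 m
F = 1.3 * 0.693 = 0.90090 persons/s

0.90090 persons/s


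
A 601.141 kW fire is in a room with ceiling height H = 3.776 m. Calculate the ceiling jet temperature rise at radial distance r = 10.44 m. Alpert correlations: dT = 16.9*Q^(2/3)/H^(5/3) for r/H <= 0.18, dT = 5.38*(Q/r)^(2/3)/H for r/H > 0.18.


r/H = 10.44 / 3.776 = 2.7648
r/H > 0.18, so dT = 5.38*(Q/r)^(2/3)/H
Q/r = 57.581
(Q/r)^(2/3) = 14.911
dT = 5.38 * 14.911 / 3.776 = 21.246 K

21.246 K


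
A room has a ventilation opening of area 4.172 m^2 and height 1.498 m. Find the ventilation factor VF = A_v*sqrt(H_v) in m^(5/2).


sqrt(H_v) = 1.2239
VF = 4.172 * 1.2239 = 5.1062 m^(5/2)

5.1062 m^(5/2)


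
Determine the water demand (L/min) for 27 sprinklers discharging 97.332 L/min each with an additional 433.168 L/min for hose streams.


Sprinkler demand = 27 * 97.332 = 2627.964 L/min
Total = 2627.964 + 433.168 = 3061.132 L/min

3061.132 L/min


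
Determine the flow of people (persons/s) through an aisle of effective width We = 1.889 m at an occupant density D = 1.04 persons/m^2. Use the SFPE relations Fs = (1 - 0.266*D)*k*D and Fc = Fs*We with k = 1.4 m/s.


1 - 0.266*D = 1 - 0.266*1.04 = 0.72336
Fs = 0.72336 * 1.4 * 1.04 = 1.0532 persons/(s*m)
Fc = 1.0532 * 1.889 = 1.9895 persons/s

1.9895 persons/s


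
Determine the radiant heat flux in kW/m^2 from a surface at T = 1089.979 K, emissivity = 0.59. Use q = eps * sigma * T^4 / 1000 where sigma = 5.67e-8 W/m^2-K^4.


T^4 = 1.4115e+12
q = 0.59 * 5.67e-8 * 1.4115e+12 / 1000 = 47.218 kW/m^2

47.218 kW/m^2


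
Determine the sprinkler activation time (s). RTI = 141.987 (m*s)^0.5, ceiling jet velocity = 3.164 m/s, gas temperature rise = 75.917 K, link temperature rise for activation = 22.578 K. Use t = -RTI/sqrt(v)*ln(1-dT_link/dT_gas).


dT_link/dT_gas = 0.29740
ln(1 - 0.29740) = -0.35297
t = -141.987 / sqrt(3.164) * -0.35297 = 28.176 s

28.176 s


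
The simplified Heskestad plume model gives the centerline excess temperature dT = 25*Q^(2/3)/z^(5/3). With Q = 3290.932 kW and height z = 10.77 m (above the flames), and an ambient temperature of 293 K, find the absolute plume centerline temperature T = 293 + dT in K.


Q^(2/3) = 221.25
z^(5/3) = 52.524
dT = 25 * 221.25 / 52.524 = 105.31 K
T = 293 + 105.31 = 398.31 K

398.31 K


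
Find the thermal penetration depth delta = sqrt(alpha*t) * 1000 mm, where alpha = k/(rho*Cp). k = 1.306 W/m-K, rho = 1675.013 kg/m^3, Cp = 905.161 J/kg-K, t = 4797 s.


alpha = 1.306 / (1675.013 * 905.161) = 8.6139e-07 m^2/s
alpha * t = 0.0041321
delta = sqrt(0.0041321) * 1000 = 64.281 mm

64.281 mm


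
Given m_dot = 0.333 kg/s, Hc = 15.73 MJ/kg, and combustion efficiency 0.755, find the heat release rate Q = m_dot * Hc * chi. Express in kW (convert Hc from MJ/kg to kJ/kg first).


Hc = 15.73 MJ/kg = 15.73 * 1000 kJ/kg = 15730 kJ/kg
Q = 0.333 kg/s * 15730 kJ/kg * 0.755 = 3954.8 kW

3954.8 kW


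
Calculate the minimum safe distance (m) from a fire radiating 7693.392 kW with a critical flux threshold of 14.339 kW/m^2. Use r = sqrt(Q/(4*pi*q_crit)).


4*pi*q_crit = 180.19
Q/(4*pi*q_crit) = 42.696
r = sqrt(42.696) = 6.5342 m

6.5342 m


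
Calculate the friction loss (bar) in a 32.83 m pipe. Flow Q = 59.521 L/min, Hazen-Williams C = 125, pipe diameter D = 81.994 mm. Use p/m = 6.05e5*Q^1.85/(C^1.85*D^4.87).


Q^1.85 = 1919.3
C^1.85 = 7573.3
D^4.87 = 2.0899e+09
p/m = 7.3366e-05 bar/m
p_total = 7.3366e-05 * 32.83 = 0.0024086 bar

0.0024086 bar


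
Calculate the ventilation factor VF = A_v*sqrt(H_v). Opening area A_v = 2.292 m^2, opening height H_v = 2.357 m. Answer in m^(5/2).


sqrt(H_v) = 1.5353
VF = 2.292 * 1.5353 = 3.5188 m^(5/2)

3.5188 m^(5/2)


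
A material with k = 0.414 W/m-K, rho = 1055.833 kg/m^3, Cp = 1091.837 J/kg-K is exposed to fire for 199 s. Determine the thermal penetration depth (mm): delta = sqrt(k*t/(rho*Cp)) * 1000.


alpha = 0.414 / (1055.833 * 1091.837) = 3.5913e-07 m^2/s
alpha * t = 7.1466e-05
delta = sqrt(7.1466e-05) * 1000 = 8.4538 mm

8.4538 mm


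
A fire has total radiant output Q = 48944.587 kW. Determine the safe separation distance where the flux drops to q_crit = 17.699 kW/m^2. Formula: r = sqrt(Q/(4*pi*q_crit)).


4*pi*q_crit = 222.41
Q/(4*pi*q_crit) = 220.06
r = sqrt(220.06) = 14.835 m

14.835 m


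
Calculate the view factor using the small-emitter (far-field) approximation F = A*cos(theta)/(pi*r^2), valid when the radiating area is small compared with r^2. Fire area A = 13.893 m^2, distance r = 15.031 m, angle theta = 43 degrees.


cos(43 deg) = 0.73135
pi*r^2 = 709.78
F = 13.893 * 0.73135 / 709.78 = 0.014315

0.014315


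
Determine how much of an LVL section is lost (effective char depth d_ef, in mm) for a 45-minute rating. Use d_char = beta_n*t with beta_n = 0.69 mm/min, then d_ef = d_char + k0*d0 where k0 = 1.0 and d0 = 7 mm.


d_char = 0.69 * 45 = 31.05 mm
d_ef = 31.05 + 1.0*7 = 38.05 mm

38.05 mm


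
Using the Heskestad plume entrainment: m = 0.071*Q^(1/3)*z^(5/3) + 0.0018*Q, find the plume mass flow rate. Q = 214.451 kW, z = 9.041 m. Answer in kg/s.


Q^(1/3) = 5.9856
z^(5/3) = 39.237
First term = 0.071 * 5.9856 * 39.237 = 16.675
Second term = 0.0018 * 214.451 = 0.38601
m = 17.061 kg/s

17.061 kg/s


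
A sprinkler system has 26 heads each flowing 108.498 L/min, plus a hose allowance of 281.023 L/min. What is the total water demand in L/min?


Sprinkler demand = 26 * 108.498 = 2820.948 L/min
Total = 2820.948 + 281.023 = 3101.971 L/min

3101.971 L/min


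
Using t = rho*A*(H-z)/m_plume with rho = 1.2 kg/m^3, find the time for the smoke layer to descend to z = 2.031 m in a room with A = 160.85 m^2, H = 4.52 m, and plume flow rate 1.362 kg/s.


H - z = 2.489 m
t = 1.2 * 160.85 * 2.489 / 1.362 = 352.74 s

352.74 s


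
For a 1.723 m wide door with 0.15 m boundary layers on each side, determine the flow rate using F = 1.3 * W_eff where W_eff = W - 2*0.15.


W_eff = 1.723 - 0.30 = 1.423 m
F = 1.3 * 1.423 = 1.8499 persons/s

1.8499 persons/s


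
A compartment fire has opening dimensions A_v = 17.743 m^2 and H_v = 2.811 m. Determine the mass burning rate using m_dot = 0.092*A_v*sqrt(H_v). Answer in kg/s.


sqrt(H_v) = 1.6766
m_dot = 0.092 * 17.743 * 1.6766 = 2.7368 kg/s

2.7368 kg/s


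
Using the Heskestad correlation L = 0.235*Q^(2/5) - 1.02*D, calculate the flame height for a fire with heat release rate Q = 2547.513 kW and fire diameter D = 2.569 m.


Q^(2/5) = 23.038
0.235 * Q^(2/5) = 5.4140
1.02 * D = 2.6204
L = 2.7936 m

2.7936 m


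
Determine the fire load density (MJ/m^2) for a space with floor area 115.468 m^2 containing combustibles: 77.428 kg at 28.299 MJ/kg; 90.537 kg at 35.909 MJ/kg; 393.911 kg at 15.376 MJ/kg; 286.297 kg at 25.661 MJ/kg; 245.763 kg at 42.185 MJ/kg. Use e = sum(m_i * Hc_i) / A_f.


Total energy = 77.428*28.299 + 90.537*35.909 + 393.911*15.376 + 286.297*25.661 + 245.763*42.185
= 2191.135 + 3251.093 + 6056.776 + 7346.667 + 10367.51
= 29213.18 MJ
e = 29213.18 / 115.468 = 253.00 MJ/m^2

253.00 MJ/m^2


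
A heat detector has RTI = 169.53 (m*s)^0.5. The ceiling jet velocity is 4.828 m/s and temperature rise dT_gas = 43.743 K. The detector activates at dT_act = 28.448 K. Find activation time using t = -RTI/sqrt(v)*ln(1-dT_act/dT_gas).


dT_act/dT_gas = 0.65034
ln(1 - 0.65034) = -1.0508
t = -169.53 / sqrt(4.828) * -1.0508 = 81.075 s

81.075 s


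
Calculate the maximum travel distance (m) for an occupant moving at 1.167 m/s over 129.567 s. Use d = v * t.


d = 1.167 * 129.567 = 151.20 m

151.20 m


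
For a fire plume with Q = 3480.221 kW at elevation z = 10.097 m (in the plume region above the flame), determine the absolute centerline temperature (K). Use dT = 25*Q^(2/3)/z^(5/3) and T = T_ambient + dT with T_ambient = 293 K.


Q^(2/3) = 229.65
z^(5/3) = 47.169
dT = 25 * 229.65 / 47.169 = 121.72 K
T = 293 + 121.72 = 414.72 K

414.72 K


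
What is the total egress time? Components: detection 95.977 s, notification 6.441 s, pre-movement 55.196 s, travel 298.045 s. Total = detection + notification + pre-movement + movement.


Total = 95.977 + 6.441 + 55.196 + 298.045 = 455.659 s

455.659 s


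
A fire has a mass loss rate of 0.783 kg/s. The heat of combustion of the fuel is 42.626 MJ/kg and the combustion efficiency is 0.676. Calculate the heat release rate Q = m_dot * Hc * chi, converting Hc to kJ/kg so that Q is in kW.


Hc = 42.626 MJ/kg = 42.626 * 1000 kJ/kg = 42626 kJ/kg
Q = 0.783 kg/s * 42626 kJ/kg * 0.676 = 22562 kW

22562 kW


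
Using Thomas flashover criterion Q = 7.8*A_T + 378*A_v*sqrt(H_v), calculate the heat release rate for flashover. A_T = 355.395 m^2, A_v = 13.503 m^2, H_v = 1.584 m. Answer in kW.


7.8*A_T = 2772.081
sqrt(H_v) = 1.2586
378*A_v*sqrt(H_v) = 6423.9
Q = 2772.081 + 6423.9 = 9196.0 kW

9196.0 kW


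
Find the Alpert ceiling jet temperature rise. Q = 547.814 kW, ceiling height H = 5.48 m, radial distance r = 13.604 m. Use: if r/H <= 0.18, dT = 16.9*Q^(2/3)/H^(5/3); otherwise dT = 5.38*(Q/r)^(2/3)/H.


r/H = 13.604 / 5.48 = 2.4825
r/H > 0.18, so dT = 5.38*(Q/r)^(2/3)/H
Q/r = 40.269
(Q/r)^(2/3) = 11.748
dT = 5.38 * 11.748 / 5.48 = 11.534 K

11.534 K


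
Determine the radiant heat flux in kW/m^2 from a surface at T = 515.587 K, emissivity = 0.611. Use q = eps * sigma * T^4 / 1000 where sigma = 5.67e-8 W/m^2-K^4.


T^4 = 7.0666e+10
q = 0.611 * 5.67e-8 * 7.0666e+10 / 1000 = 2.4481 kW/m^2

2.4481 kW/m^2


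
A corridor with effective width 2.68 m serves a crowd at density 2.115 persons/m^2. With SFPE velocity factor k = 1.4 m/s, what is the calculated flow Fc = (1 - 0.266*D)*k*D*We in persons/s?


1 - 0.266*D = 1 - 0.266*2.115 = 0.43741
Fs = 0.43741 * 1.4 * 2.115 = 1.2952 persons/(s*m)
Fc = 1.2952 * 2.68 = 3.4711 persons/s

3.4711 persons/s


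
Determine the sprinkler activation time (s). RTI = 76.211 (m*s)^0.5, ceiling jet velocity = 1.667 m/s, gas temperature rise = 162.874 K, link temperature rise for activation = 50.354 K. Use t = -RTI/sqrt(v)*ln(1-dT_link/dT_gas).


dT_link/dT_gas = 0.30916
ln(1 - 0.30916) = -0.36985
t = -76.211 / sqrt(1.667) * -0.36985 = 21.831 s

21.831 s


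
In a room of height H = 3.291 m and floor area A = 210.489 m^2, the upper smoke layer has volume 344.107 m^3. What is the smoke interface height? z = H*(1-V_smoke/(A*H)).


V/(A*H) = 0.49675
1 - 0.49675 = 0.50325
z = 3.291 * 0.50325 = 1.6562 m

1.6562 m


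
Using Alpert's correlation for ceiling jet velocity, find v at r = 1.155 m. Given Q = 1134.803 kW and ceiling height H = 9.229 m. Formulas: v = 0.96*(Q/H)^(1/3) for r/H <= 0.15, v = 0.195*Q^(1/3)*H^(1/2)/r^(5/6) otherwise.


r/H = 1.155 / 9.229 = 0.12515
r/H <= 0.15, so v = 0.96*(Q/H)^(1/3)
Q/H = 122.96
(Q/H)^(1/3) = 4.9727
v = 0.96 * 4.9727 = 4.7738 m/s

4.7738 m/s


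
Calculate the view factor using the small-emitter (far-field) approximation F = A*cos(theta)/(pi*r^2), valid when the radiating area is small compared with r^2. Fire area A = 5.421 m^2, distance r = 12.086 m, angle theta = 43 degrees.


cos(43 deg) = 0.73135
pi*r^2 = 458.90
F = 5.421 * 0.73135 / 458.90 = 0.0086396

0.0086396


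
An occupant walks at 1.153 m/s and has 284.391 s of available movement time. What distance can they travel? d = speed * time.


d = 1.153 * 284.391 = 327.90 m

327.90 m


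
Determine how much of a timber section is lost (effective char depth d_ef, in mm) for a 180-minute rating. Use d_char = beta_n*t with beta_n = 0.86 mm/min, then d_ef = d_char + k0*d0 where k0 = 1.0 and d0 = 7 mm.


d_char = 0.86 * 180 = 154.8 mm
d_ef = 154.8 + 1.0*7 = 161.8 mm

161.8 mm


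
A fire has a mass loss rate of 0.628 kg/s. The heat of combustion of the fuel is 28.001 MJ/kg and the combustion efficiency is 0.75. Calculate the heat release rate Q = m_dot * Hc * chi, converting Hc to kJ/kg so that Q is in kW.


Hc = 28.001 MJ/kg = 28.001 * 1000 kJ/kg = 28001 kJ/kg
Q = 0.628 kg/s * 28001 kJ/kg * 0.75 = 13188.471 kW

13188.471 kW


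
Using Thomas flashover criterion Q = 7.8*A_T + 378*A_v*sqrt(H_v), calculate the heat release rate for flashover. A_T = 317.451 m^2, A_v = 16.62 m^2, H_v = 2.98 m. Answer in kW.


7.8*A_T = 2476.1
sqrt(H_v) = 1.7263
378*A_v*sqrt(H_v) = 10845
Q = 2476.1 + 10845 = 13321 kW

13321 kW


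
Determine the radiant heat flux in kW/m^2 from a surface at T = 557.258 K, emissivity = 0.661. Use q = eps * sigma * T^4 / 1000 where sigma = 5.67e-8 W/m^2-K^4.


T^4 = 9.6433e+10
q = 0.661 * 5.67e-8 * 9.6433e+10 / 1000 = 3.6142 kW/m^2

3.6142 kW/m^2


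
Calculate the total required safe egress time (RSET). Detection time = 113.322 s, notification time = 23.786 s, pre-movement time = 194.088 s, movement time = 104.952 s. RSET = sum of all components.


Total = 113.322 + 23.786 + 194.088 + 104.952 = 436.148 s

436.148 s


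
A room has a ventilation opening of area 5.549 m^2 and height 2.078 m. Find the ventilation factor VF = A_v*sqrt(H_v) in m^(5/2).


sqrt(H_v) = 1.4415
VF = 5.549 * 1.4415 = 7.9990 m^(5/2)

7.9990 m^(5/2)


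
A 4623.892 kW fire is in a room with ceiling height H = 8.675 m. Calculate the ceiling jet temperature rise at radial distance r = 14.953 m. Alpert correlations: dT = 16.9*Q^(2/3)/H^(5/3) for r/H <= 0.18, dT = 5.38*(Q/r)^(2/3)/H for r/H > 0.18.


r/H = 14.953 / 8.675 = 1.7237
r/H > 0.18, so dT = 5.38*(Q/r)^(2/3)/H
Q/r = 309.23
(Q/r)^(2/3) = 45.728
dT = 5.38 * 45.728 / 8.675 = 28.360 K

28.360 K


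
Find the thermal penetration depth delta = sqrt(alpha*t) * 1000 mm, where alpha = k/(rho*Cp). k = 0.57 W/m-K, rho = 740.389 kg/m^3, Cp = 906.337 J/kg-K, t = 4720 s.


alpha = 0.57 / (740.389 * 906.337) = 8.4943e-07 m^2/s
alpha * t = 0.0040093
delta = sqrt(0.0040093) * 1000 = 63.319 mm

63.319 mm


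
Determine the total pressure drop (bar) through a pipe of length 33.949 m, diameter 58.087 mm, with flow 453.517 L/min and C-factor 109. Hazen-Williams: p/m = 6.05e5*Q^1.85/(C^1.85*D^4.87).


Q^1.85 = 82167
C^1.85 = 5878.1
D^4.87 = 3.9000e+08
p/m = 0.021685 bar/m
p_total = 0.021685 * 33.949 = 0.73617 bar

0.73617 bar


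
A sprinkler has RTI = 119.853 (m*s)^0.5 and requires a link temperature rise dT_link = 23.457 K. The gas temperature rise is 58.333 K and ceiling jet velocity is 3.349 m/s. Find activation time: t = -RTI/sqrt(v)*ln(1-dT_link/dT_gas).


dT_link/dT_gas = 0.40212
ln(1 - 0.40212) = -0.51437
t = -119.853 / sqrt(3.349) * -0.51437 = 33.687 s

33.687 s


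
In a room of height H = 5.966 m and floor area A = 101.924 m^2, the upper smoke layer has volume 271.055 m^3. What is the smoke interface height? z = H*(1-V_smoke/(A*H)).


V/(A*H) = 0.44576
1 - 0.44576 = 0.55424
z = 5.966 * 0.55424 = 3.3066 m

3.3066 m


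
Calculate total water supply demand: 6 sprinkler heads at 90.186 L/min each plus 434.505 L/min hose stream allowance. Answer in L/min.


Sprinkler demand = 6 * 90.186 = 541.116 L/min
Total = 541.116 + 434.505 = 975.621 L/min

975.621 L/min


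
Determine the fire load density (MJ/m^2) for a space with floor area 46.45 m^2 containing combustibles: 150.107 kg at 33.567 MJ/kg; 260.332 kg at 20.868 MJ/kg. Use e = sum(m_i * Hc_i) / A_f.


Total energy = 150.107*33.567 + 260.332*20.868
= 5038.642 + 5432.608
= 10471.25 MJ
e = 10471.25 / 46.45 = 225.43 MJ/m^2

225.43 MJ/m^2


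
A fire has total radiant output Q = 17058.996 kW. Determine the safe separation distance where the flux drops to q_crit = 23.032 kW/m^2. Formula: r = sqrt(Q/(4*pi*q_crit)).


4*pi*q_crit = 289.43
Q/(4*pi*q_crit) = 58.940
r = sqrt(58.940) = 7.6773 m

7.6773 m


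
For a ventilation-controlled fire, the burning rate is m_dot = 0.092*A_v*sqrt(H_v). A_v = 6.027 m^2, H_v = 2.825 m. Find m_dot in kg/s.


sqrt(H_v) = 1.6808
m_dot = 0.092 * 6.027 * 1.6808 = 0.93196 kg/s

0.93196 kg/s


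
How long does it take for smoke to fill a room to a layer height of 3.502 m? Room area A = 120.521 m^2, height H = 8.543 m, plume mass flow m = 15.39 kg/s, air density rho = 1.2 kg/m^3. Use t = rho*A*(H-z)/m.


H - z = 5.041 m
t = 1.2 * 120.521 * 5.041 / 15.39 = 47.372 s

47.372 s


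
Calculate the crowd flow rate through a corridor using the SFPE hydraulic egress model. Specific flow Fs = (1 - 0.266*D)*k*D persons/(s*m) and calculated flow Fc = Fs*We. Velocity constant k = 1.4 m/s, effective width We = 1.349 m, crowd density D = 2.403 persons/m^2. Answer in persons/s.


1 - 0.266*D = 1 - 0.266*2.403 = 0.36080
Fs = 0.36080 * 1.4 * 2.403 = 1.2138 persons/(s*m)
Fc = 1.2138 * 1.349 = 1.6374 persons/s

1.6374 persons/s


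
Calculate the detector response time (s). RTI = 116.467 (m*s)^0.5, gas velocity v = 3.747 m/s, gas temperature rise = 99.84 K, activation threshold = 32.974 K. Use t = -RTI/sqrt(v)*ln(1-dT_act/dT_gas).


dT_act/dT_gas = 0.33027
ln(1 - 0.33027) = -0.40088
t = -116.467 / sqrt(3.747) * -0.40088 = 24.120 s

24.120 s


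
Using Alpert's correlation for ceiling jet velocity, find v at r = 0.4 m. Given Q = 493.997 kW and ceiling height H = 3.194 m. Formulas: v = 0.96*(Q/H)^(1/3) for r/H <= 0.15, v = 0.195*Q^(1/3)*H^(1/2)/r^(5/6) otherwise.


r/H = 0.4 / 3.194 = 0.12523
r/H <= 0.15, so v = 0.96*(Q/H)^(1/3)
Q/H = 154.66
(Q/H)^(1/3) = 5.3678
v = 0.96 * 5.3678 = 5.1531 m/s

5.1531 m/s


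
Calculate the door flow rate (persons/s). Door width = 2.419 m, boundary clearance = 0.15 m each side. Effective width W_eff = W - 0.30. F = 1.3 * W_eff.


W_eff = 2.419 - 0.30 = 2.119 m
F = 1.3 * 2.119 = 2.7547 persons/s

2.7547 persons/s


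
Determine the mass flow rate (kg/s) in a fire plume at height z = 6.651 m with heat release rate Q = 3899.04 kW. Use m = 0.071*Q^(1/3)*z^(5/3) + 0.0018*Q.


Q^(1/3) = 15.739
z^(5/3) = 23.522
First term = 0.071 * 15.739 * 23.522 = 26.286
Second term = 0.0018 * 3899.04 = 7.0183
m = 33.304 kg/s

33.304 kg/s


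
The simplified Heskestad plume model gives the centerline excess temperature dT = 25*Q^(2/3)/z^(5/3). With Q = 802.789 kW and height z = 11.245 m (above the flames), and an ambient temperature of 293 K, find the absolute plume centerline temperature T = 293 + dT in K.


Q^(2/3) = 86.378
z^(5/3) = 56.442
dT = 25 * 86.378 / 56.442 = 38.260 K
T = 293 + 38.260 = 331.26 K

331.26 K


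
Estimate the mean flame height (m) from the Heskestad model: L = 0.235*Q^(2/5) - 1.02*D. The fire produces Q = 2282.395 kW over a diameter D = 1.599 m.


Q^(2/5) = 22.047
0.235 * Q^(2/5) = 5.1811
1.02 * D = 1.6310
L = 3.5501 m

3.5501 m


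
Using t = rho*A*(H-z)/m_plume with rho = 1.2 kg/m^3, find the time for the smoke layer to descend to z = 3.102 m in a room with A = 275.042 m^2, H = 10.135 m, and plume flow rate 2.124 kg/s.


H - z = 7.033 m
t = 1.2 * 275.042 * 7.033 / 2.124 = 1092.9 s

1092.9 s


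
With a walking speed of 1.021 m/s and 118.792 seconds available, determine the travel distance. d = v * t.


d = 1.021 * 118.792 = 121.29 m

121.29 m


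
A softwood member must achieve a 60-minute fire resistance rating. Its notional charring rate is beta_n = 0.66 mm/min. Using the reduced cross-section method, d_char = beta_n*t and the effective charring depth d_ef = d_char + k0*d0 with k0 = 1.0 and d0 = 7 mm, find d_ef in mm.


d_char = 0.66 * 60 = 39.6 mm
d_ef = 39.6 + 1.0*7 = 46.6 mm

46.6 mm


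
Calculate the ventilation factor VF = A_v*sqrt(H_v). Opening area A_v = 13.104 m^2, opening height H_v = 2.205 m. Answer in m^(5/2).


sqrt(H_v) = 1.4849
VF = 13.104 * 1.4849 = 19.458 m^(5/2)

19.458 m^(5/2)


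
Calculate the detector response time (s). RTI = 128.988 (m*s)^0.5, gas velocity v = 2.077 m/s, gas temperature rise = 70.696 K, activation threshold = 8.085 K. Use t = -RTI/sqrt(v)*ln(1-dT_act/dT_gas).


dT_act/dT_gas = 0.11436
ln(1 - 0.11436) = -0.12145
t = -128.988 / sqrt(2.077) * -0.12145 = 10.870 s

10.870 s


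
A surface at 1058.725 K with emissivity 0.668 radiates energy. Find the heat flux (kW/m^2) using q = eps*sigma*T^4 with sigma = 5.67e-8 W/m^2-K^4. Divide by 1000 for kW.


T^4 = 1.2564e+12
q = 0.668 * 5.67e-8 * 1.2564e+12 / 1000 = 47.587 kW/m^2

47.587 kW/m^2


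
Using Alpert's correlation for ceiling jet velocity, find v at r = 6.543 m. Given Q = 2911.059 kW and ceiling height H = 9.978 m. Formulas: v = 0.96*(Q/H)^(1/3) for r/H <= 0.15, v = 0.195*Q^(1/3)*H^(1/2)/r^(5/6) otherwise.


r/H = 6.543 / 9.978 = 0.65574
r/H > 0.15, so v = 0.195*Q^(1/3)*H^(1/2)/r^(5/6)
Q^(1/3) = 14.279
H^(1/2) = 3.1588
r^(5/6) = 4.7843
v = 0.195 * 14.279 * 3.1588 / 4.7843 = 1.8383 m/s

1.8383 m/s


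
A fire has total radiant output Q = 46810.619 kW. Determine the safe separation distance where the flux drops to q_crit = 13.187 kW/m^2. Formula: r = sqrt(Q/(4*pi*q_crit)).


4*pi*q_crit = 165.71
Q/(4*pi*q_crit) = 282.48
r = sqrt(282.48) = 16.807 m

16.807 m


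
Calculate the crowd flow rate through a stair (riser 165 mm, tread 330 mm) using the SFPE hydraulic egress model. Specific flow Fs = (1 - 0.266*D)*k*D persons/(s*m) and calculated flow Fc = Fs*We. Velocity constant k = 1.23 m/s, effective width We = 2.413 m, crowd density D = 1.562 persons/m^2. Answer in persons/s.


1 - 0.266*D = 1 - 0.266*1.562 = 0.58451
Fs = 0.58451 * 1.23 * 1.562 = 1.1230 persons/(s*m)
Fc = 1.1230 * 2.413 = 2.7098 persons/s

2.7098 persons/s


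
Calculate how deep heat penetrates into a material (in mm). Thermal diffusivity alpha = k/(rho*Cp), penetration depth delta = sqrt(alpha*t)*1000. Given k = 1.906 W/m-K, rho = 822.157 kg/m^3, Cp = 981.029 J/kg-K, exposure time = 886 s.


alpha = 1.906 / (822.157 * 981.029) = 2.3631e-06 m^2/s
alpha * t = 0.0020937
delta = sqrt(0.0020937) * 1000 = 45.757 mm

45.757 mm


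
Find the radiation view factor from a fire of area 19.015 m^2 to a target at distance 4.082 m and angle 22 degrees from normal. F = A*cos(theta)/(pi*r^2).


cos(22 deg) = 0.92718
pi*r^2 = 52.347
F = 19.015 * 0.92718 / 52.347 = 0.33680

0.33680


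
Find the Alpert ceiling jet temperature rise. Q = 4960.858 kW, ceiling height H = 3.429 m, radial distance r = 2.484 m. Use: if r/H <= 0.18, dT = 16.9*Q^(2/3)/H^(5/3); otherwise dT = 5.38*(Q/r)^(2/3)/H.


r/H = 2.484 / 3.429 = 0.72441
r/H > 0.18, so dT = 5.38*(Q/r)^(2/3)/H
Q/r = 1997.1
(Q/r)^(2/3) = 158.59
dT = 5.38 * 158.59 / 3.429 = 248.82 K

248.82 K


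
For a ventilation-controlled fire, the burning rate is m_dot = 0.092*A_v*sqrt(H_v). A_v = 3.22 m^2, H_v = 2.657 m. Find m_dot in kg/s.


sqrt(H_v) = 1.6300
m_dot = 0.092 * 3.22 * 1.6300 = 0.48288 kg/s

0.48288 kg/s


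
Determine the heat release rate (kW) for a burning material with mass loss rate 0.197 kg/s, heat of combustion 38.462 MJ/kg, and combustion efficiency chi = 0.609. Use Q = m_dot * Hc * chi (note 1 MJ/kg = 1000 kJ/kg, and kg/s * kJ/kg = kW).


Hc = 38.462 MJ/kg = 38.462 * 1000 kJ/kg = 38462 kJ/kg
Q = 0.197 kg/s * 38462 kJ/kg * 0.609 = 4614.4 kW

4614.4 kW


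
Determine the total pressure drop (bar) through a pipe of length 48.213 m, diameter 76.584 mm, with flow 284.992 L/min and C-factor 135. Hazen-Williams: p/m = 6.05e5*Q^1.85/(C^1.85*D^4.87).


Q^1.85 = 34789
C^1.85 = 8732.1
D^4.87 = 1.4988e+09
p/m = 0.0016081 bar/m
p_total = 0.0016081 * 48.213 = 0.077534 bar

0.077534 bar


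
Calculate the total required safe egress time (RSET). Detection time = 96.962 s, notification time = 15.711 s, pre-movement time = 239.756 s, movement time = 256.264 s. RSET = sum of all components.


Total = 96.962 + 15.711 + 239.756 + 256.264 = 608.693 s

608.693 s


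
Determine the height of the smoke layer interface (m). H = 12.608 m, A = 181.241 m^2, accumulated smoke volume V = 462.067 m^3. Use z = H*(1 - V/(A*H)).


V/(A*H) = 0.20221
1 - 0.20221 = 0.79779
z = 12.608 * 0.79779 = 10.059 m

10.059 m


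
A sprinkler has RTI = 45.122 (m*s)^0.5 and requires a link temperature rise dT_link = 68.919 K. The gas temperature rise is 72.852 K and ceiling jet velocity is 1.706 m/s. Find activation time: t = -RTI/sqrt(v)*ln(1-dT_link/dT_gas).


dT_link/dT_gas = 0.94601
ln(1 - 0.94601) = -2.9190
t = -45.122 / sqrt(1.706) * -2.9190 = 100.84 s

100.84 s


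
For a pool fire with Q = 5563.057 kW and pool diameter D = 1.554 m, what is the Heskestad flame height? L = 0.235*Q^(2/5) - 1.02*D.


Q^(2/5) = 31.487
0.235 * Q^(2/5) = 7.3993
1.02 * D = 1.5851
L = 5.8143 m

5.8143 m


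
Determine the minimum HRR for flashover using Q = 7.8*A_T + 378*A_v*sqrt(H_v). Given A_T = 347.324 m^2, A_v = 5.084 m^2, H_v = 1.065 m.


7.8*A_T = 2709.1
sqrt(H_v) = 1.0320
378*A_v*sqrt(H_v) = 1983.2
Q = 2709.1 + 1983.2 = 4692.4 kW

4692.4 kW


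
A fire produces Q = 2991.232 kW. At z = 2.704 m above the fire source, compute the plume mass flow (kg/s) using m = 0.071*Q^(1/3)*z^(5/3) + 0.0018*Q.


Q^(1/3) = 14.408
z^(5/3) = 5.2482
First term = 0.071 * 14.408 * 5.2482 = 5.3689
Second term = 0.0018 * 2991.232 = 5.3842
m = 10.753 kg/s

10.753 kg/s


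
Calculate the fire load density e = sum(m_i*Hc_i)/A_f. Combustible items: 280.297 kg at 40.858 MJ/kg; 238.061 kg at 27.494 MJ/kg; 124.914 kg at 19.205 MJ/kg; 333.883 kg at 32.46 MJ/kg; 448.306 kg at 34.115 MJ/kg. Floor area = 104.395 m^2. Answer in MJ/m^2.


Total energy = 280.297*40.858 + 238.061*27.494 + 124.914*19.205 + 333.883*32.46 + 448.306*34.115
= 11452.37 + 6545.249 + 2398.973 + 10837.84 + 15293.96
= 46528.40 MJ
e = 46528.40 / 104.395 = 445.70 MJ/m^2

445.70 MJ/m^2


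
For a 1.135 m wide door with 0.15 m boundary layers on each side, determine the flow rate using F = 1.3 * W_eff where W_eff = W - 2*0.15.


W_eff = 1.135 - 0.30 = 0.835 m
F = 1.3 * 0.835 = 1.0855 persons/s

1.0855 persons/s


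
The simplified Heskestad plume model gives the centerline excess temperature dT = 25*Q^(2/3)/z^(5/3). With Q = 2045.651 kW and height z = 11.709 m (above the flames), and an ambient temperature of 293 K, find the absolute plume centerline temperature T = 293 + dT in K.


Q^(2/3) = 161.15
z^(5/3) = 60.376
dT = 25 * 161.15 / 60.376 = 66.726 K
T = 293 + 66.726 = 359.73 K

359.73 K


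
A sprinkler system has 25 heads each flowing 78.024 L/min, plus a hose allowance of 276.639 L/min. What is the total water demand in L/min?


Sprinkler demand = 25 * 78.024 = 1950.6 L/min
Total = 1950.6 + 276.639 = 2227.239 L/min

2227.239 L/min


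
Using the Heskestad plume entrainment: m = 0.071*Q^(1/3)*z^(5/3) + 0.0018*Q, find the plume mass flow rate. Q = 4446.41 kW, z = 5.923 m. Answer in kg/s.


Q^(1/3) = 16.444
z^(5/3) = 19.390
First term = 0.071 * 16.444 * 19.390 = 22.638
Second term = 0.0018 * 4446.41 = 8.0035
m = 30.641 kg/s

30.641 kg/s
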